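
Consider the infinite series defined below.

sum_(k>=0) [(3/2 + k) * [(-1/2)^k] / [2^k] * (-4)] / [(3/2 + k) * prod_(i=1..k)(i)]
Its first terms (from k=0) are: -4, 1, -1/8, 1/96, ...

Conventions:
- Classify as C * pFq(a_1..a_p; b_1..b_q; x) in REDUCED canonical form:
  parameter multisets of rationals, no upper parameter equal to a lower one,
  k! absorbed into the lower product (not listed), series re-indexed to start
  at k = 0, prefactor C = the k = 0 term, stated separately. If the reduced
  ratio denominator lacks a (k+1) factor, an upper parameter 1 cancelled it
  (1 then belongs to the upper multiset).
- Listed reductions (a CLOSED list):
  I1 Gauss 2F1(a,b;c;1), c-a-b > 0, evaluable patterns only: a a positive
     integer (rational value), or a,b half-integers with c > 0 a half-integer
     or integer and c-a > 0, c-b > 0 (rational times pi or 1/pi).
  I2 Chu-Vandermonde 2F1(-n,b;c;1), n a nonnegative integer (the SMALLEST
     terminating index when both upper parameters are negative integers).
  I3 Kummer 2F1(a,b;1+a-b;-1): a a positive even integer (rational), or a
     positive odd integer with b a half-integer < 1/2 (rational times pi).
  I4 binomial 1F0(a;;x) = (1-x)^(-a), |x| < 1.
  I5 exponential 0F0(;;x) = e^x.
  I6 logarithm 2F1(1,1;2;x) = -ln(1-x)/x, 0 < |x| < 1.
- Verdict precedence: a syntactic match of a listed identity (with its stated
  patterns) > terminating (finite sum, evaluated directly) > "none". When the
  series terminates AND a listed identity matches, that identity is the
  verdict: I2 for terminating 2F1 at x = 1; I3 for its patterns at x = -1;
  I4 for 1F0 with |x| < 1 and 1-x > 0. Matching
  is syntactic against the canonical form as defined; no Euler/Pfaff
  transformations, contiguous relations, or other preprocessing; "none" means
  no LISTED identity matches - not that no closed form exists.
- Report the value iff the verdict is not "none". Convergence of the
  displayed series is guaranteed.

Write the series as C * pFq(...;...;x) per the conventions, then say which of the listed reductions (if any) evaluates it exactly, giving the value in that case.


Classification (C = -4): 0F0 with upper {-}, lower {-}, argument x = -1/4. Verdict (x = -1/4): the exponential series (I5) applies (the 0F0 exponential series at x = -1/4). Exact value: (-4) * e^(-1/4).

Key observation: t_0 = -4 here, and the two k-th powers (C = -4, x = -1/4) combine into one argument.
Adjacent-term ratio: r(k) = (-1/4) * 1 / [(k+1)] ; factor over Q: parameters, x = (-1/4), and C = -4.


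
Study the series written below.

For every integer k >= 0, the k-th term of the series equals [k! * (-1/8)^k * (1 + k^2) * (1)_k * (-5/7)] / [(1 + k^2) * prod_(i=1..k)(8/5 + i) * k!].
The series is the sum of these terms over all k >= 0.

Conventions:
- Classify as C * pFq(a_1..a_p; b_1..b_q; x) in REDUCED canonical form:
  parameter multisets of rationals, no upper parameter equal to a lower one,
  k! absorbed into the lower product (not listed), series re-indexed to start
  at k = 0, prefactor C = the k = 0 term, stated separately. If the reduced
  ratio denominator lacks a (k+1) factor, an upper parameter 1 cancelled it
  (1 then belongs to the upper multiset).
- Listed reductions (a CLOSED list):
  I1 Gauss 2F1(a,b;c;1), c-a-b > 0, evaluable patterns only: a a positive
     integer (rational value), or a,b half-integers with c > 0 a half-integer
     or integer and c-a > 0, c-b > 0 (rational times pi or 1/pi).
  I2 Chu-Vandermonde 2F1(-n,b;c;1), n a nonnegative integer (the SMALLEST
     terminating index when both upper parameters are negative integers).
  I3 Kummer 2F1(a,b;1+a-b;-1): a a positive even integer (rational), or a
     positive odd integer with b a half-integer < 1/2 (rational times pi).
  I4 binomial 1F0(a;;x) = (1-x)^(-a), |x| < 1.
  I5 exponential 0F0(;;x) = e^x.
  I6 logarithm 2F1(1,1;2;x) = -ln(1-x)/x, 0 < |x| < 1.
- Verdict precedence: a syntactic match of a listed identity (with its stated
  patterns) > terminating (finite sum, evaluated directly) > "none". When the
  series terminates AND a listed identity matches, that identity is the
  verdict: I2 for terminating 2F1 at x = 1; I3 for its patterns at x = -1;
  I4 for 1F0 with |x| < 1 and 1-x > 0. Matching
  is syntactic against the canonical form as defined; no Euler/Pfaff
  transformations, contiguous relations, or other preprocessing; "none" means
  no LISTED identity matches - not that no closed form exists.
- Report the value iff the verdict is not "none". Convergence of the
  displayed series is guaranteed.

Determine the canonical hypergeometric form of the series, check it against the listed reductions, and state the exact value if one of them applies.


At argument -1/8: a 2F1 with upper {1, 1}, lower {13/5}, scaled by C = -5/7. Verdict: none. A 2F1 with upper {1, 1} fits none of I1-I6 at x = -1/8; the sum runs forever.

Key observation: t_0 = -5/7 here, and the factorial ratio (C = -5/7, x = -1/8) (k+a-1)!/(a-1)! is a rising factorial (a)_k.
Adjacent-term ratio: r(k) = (-1/8) * (k+1) (k+1) / [(k+13/5) (k+1)] - poly over poly, x = (-1/8) from leading terms; C = -5/7 at k = 0.


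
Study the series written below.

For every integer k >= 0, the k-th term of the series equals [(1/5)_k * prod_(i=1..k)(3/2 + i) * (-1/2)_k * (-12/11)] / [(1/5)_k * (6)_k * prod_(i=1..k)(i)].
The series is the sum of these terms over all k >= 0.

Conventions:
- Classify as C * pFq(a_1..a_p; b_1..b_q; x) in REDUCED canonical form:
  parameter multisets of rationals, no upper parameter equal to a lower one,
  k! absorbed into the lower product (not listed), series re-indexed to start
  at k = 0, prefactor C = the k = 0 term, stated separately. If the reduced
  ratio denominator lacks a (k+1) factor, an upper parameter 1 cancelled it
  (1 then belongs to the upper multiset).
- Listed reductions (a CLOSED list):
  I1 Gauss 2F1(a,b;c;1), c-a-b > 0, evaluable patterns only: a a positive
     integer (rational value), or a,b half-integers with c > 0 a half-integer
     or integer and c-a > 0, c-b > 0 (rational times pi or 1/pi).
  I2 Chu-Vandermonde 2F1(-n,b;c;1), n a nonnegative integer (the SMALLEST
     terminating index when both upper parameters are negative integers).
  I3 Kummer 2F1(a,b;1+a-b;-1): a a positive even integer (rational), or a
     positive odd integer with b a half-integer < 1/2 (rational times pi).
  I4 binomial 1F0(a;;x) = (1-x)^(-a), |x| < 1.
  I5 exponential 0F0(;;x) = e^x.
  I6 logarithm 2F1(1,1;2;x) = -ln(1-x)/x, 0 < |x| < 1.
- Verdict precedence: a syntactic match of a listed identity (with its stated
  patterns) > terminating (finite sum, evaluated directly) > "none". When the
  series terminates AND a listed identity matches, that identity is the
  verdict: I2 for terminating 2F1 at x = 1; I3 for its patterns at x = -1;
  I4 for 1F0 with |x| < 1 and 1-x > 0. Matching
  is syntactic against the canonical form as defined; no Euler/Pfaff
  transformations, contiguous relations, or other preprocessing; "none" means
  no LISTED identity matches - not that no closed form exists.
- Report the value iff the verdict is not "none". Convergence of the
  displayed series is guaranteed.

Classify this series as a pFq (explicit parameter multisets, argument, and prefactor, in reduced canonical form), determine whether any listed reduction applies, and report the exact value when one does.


With C = -12/11: the canonical form is 2F1(-1/2, 5/2; 6; 1). Verdict (x = 1): Gauss (I1, half-integer pattern) applies (x = 1; upper {-1/2, 5/2} half-integers, c = 6 in the evaluable pattern). Exact value: (-32768/12705) / pi.

First insight: with t_0 = -12/11, the parameter 1/5 appears in both the upper and lower lists and cancels.
Adjacent-term ratio: r(k) = 1 * (k-1/2) (k+5/2) / [(k+6) (k+1)] - rational in k. x = 1; t_0 = -12/11; negate the roots.


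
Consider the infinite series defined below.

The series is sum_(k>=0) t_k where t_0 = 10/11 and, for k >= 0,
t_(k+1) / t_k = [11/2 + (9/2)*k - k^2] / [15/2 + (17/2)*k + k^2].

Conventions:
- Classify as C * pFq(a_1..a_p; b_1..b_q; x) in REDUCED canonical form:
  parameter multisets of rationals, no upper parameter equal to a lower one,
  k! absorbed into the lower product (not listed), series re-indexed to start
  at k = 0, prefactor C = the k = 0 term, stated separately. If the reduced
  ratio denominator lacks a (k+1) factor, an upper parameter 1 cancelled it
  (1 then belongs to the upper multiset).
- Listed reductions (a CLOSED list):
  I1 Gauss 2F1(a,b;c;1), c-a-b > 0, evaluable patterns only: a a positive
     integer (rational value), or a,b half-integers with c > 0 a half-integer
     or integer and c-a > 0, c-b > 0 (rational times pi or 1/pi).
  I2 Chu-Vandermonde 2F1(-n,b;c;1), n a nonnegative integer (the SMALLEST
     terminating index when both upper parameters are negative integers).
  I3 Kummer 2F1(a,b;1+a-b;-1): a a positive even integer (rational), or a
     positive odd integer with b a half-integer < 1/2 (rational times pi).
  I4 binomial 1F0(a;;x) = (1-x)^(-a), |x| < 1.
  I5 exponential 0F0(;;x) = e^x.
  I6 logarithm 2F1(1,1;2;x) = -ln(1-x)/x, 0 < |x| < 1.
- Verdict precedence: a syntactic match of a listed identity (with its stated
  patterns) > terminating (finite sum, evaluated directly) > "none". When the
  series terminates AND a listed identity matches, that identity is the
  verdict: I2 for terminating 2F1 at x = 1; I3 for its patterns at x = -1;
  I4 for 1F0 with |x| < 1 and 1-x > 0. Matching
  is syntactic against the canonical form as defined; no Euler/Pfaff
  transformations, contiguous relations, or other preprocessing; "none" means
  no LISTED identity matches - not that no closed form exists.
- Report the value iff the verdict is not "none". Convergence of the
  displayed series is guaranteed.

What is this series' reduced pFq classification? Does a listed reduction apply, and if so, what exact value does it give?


At argument -1: a 2F1 with upper {-11/2, 1}, lower {15/2}, scaled by C = 10/11. Verdict: Kummer (I3) matches (x = -1; c = 15/2 equals 1+a-b for upper {-11/2, 1}: listed pattern). Value: (1365/2048) * pi.

First insight: t_0 = 10/11 here, and roots of the ratio polynomials (C = 10/11, x = -1) are the negated parameters.
Ratio: r(k) = (-1) * (k-11/2) (k+1) / [(k+15/2) (k+1)] - rational; roots negated = parameters, x = (-1), C = 10/11.


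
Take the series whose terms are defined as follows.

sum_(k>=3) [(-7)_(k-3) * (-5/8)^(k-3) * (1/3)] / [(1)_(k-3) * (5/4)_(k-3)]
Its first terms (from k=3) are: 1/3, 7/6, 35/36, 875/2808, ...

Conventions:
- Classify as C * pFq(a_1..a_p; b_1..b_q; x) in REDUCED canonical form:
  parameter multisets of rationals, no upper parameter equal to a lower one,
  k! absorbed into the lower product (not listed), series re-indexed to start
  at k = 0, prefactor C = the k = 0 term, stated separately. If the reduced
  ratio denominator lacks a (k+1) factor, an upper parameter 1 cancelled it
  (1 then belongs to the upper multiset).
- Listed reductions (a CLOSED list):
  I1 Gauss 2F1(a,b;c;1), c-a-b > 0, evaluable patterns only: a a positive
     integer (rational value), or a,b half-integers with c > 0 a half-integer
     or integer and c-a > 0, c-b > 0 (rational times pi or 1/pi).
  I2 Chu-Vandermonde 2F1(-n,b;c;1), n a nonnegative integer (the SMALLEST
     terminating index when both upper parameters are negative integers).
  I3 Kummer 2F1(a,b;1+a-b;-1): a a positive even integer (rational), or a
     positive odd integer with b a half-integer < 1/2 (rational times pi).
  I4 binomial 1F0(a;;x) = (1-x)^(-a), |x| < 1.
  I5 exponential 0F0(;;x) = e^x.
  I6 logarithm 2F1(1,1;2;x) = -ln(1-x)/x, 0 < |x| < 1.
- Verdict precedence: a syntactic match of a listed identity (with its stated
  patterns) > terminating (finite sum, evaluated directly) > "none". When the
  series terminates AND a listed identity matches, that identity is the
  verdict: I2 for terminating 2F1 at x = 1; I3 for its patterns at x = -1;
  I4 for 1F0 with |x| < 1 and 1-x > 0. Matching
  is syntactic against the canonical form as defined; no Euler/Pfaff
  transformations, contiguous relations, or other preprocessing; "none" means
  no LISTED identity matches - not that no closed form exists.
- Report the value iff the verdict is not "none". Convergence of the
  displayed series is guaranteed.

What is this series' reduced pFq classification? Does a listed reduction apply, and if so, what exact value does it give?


x = -5/8 here; the reduced form reads 1F1, upper {-7}, lower {5/4}, C = 1/3. Verdict: terminating. (-7)_k vanishes past k = 7, leaving a 8-term sum, computed directly. Value: 146417699/51682176.

The tell: t_0 = 1/3 here, and (1)_k (prefactor 1/3) is k! itself.
Consecutive-term ratio: r(k) = (-5/8) * (k-7) / [(k+5/4) (k+1)] - rational; roots negated = parameters, x = (-5/8), C = 1/3.


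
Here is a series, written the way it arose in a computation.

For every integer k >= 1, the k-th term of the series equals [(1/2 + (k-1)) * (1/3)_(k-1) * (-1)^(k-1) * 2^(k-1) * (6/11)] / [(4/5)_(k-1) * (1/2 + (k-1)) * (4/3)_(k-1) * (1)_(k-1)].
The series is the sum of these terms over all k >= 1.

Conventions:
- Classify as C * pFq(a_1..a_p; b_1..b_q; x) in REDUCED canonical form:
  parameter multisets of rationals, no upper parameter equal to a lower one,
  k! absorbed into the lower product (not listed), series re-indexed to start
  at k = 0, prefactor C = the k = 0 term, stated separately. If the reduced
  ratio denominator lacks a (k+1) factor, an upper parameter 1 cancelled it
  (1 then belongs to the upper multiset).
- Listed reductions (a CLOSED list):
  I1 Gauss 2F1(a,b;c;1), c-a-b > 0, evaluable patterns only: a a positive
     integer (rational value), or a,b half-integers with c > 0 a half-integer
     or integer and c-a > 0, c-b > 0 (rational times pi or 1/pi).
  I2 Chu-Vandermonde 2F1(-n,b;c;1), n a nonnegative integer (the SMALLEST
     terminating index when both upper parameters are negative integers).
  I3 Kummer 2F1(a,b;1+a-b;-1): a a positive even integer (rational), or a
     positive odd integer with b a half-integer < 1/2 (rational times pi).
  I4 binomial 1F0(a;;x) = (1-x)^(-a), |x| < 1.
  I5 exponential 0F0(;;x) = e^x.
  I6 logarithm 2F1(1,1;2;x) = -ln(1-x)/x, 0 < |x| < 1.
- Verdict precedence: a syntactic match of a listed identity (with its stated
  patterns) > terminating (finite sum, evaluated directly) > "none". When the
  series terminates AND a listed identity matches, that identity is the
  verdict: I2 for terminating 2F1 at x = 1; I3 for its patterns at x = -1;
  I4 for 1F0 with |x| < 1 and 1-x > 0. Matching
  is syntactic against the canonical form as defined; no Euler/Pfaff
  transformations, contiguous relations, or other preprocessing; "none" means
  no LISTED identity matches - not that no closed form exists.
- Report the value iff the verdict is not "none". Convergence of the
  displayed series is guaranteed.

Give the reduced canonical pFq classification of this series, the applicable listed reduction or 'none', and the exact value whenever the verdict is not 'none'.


Prefactor 6/11, argument -2: 1F2 with upper {1/3} over lower {4/5, 4/3}. Verdict: none (x = -2): each listed identity misses the multisets {1/3} ; {4/5, 4/3}.

First insight: from the first term 6/11: (1)_k (C = 6/11) is k! itself.
Adjacent-term ratio: r(k) = (-2) * (k+1/3) / [(k+4/5) (k+4/3) (k+1)] - rational; roots negated = parameters, x = (-2), C = 6/11.


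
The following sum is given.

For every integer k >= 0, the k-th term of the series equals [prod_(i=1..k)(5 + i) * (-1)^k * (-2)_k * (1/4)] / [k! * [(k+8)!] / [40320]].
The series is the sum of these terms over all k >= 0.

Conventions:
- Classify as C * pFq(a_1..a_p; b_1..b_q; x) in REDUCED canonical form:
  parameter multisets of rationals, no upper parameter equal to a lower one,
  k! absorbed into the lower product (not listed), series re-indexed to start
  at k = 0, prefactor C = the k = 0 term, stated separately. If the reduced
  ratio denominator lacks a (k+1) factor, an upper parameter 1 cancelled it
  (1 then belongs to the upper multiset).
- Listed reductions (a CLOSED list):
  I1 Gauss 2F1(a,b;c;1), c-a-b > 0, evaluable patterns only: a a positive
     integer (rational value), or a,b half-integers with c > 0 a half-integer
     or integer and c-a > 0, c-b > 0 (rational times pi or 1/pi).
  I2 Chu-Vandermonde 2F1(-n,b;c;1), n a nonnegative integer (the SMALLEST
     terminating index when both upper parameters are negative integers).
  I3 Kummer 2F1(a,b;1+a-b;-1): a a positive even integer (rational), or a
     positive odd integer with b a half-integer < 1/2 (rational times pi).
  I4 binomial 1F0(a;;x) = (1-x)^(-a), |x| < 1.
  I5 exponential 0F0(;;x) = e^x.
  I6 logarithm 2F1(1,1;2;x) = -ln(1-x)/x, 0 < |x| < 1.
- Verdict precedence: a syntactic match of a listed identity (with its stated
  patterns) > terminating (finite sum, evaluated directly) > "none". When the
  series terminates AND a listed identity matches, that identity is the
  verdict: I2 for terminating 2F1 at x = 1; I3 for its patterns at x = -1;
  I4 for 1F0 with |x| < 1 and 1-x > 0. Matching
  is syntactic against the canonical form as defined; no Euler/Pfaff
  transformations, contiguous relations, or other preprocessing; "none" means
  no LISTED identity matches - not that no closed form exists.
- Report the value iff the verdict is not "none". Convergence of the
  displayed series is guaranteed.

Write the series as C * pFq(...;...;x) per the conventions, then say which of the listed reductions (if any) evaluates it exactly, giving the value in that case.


Reduced: x = -1, 2F1, upper = {-2, 6}, lower = {9}, C = 1/4. Verdict: this is Kummer (I3) (x = -1; c = 9 equals 1+a-b for upper {-2, 6}: listed pattern). Hence: 7/10.

First insight: with t_0 = 1/4, the running product (C = 1/4) telescopes to a rising factorial.
Term ratio: r(k) = (-1) * (k-2) (k+6) / [(k+9) (k+1)] - rational; roots negated = parameters, x = (-1), C = 1/4.


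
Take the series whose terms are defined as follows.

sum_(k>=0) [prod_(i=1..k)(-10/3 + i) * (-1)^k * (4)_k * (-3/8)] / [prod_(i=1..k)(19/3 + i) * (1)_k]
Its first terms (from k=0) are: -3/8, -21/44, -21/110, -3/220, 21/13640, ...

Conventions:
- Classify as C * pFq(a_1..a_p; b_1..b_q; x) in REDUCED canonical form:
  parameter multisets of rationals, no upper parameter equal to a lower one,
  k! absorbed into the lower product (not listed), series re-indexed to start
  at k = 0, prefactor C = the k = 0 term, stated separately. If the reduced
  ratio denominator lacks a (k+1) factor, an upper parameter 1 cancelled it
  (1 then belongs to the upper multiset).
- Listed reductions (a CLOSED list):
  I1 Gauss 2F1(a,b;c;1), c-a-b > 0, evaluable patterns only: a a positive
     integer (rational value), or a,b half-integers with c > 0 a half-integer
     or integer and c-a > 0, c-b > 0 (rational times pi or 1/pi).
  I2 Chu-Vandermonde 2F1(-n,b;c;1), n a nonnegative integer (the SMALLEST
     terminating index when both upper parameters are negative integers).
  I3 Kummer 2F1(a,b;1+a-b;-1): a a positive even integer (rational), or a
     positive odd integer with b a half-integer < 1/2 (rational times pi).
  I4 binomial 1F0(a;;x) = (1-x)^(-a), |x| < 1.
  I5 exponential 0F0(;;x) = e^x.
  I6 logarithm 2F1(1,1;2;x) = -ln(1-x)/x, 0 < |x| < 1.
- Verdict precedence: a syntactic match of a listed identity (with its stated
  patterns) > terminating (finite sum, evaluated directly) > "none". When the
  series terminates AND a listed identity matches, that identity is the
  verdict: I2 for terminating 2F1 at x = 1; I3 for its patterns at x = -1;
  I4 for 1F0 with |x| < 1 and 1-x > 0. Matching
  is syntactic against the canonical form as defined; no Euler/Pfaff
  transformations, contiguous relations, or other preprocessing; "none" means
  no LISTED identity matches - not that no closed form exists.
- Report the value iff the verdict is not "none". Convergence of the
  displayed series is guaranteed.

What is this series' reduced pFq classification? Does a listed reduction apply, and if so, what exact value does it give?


Prefactor -3/8, argument -1: 2F1 with upper {-7/3, 4} over lower {22/3}. Verdict: this is the Kummer evaluation I3 (x = -1; c = 22/3 equals 1+a-b for upper {-7/3, 4}: listed pattern). Exact value: -19/18.

Key observation: with t_0 = -3/8, the running product (C = -3/8) telescopes to a rising factorial.
Term ratio: r(k) = (-1) * (k-7/3) (k+4) / [(k+22/3) (k+1)] - rational; roots negated = parameters, x = (-1), C = -3/8.


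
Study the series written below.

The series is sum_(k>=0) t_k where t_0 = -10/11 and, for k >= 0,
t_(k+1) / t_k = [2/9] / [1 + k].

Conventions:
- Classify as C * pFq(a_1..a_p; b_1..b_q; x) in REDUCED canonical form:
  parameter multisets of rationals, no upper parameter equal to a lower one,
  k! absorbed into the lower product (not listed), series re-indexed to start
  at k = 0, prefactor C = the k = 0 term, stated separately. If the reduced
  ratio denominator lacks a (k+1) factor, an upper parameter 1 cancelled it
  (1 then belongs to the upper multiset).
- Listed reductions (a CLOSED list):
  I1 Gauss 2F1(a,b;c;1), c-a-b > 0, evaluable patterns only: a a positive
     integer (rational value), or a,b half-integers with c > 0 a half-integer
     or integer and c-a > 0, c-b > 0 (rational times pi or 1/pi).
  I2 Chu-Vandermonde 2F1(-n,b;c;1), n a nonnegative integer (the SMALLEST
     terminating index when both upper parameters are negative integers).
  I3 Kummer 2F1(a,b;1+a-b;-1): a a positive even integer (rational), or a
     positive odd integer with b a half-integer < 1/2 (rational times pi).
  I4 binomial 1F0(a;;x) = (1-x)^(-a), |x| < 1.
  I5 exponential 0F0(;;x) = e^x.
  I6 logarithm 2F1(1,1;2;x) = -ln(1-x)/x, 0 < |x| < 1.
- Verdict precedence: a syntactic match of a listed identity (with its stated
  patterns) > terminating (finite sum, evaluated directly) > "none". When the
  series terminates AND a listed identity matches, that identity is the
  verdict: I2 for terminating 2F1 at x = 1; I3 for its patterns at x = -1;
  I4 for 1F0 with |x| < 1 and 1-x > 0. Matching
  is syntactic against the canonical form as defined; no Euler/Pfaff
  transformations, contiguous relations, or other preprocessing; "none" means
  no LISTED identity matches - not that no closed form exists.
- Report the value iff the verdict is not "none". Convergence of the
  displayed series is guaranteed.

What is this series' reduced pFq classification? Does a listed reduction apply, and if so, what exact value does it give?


This is -10/11 * 0F0(-; -; 2/9) in reduced canonical form. Verdict: the I5 exponential reduction matches (the 0F0 exponential series at x = 2/9). Its exact value is (-10/11) * e^(2/9).

First insight: t_0 being -10/11, factor the ratio over Q (prefactor -10/11): negated roots = parameters.
Step ratio: r(k) = (2/9) * 1 / [(k+1)] - rational in k, leading ratio (2/9); with t_0 = -10/11, classification follows.


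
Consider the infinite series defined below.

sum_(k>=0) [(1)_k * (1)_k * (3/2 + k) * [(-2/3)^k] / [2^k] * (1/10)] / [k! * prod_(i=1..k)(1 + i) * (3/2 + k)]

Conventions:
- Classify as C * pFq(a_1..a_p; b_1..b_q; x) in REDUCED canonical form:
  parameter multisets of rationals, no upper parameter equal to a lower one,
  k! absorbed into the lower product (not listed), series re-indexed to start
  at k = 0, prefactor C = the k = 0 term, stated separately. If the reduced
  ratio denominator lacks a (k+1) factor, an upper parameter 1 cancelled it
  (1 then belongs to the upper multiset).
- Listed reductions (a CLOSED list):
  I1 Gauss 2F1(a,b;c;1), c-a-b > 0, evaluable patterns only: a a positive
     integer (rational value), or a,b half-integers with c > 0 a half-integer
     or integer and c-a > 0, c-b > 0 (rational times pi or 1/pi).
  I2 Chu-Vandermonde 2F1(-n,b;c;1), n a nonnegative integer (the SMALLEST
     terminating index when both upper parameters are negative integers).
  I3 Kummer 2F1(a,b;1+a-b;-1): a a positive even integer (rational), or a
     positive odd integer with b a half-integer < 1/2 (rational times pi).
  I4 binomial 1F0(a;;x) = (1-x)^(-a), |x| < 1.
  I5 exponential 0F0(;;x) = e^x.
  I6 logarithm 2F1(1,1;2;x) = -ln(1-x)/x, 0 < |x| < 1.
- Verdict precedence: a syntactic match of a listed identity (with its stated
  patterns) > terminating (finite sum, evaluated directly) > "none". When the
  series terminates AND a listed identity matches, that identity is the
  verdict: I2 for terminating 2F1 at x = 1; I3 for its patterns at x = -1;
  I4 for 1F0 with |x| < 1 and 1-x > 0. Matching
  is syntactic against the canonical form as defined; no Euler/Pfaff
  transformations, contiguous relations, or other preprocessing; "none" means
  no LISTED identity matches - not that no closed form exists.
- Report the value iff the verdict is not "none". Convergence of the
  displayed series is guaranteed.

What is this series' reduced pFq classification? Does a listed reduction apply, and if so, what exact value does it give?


Canonical form: C = 1/10 times 2F1 with upper {1, 1}, lower {2}, x = -1/3. Verdict: the I6 logarithm reduction applies (the logarithm: parameters (1,1;2), x = -1/3). Sum: (3/10) * ln(4/3).

Key step: t_0 being 1/10, the factor k + 3/2 cancels (top and bottom), leaving C = 1/10.
Ratio: r(k) = (-1/3) * (k+1) (k+1) / [(k+2) (k+1)] - rational in k. x = (-1/3); t_0 = 1/10; negate the roots.


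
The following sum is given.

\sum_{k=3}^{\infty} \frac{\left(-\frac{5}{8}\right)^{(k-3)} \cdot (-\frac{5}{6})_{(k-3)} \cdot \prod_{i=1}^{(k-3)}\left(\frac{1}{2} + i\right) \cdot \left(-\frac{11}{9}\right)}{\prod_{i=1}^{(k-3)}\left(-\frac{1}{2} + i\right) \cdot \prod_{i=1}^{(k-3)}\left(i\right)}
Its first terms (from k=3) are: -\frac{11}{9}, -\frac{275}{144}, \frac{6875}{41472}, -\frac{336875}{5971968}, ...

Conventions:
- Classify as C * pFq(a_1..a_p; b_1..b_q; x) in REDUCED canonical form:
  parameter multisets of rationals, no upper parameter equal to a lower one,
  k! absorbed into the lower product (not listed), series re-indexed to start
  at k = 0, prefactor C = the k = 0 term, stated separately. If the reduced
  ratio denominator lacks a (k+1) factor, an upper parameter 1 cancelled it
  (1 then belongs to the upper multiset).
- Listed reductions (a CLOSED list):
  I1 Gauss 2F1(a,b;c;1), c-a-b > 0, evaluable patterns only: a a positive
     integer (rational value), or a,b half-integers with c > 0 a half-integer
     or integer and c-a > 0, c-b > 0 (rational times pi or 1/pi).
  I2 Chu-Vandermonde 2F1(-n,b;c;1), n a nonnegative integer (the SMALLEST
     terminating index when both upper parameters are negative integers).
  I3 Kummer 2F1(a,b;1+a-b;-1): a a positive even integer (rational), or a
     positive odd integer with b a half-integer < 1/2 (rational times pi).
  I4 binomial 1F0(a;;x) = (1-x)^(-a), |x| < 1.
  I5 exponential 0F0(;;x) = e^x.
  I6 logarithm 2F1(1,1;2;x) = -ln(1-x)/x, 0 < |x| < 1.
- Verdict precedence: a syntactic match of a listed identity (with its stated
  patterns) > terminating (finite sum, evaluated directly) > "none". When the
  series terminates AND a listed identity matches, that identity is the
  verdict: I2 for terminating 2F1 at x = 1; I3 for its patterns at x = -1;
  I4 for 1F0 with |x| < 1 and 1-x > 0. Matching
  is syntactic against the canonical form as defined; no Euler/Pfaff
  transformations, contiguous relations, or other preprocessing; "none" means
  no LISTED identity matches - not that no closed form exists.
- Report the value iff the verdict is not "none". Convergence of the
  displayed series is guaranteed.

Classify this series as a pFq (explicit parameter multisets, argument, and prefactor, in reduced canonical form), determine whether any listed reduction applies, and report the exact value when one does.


Structural cue: t_0 = -\frac{11}{9} here, and the running product (C = -11/9) telescopes to a rising factorial.
Consecutive-term ratio: r(k) = -\frac{5}{8} * (k-\frac{5}{6}) (k+\frac{3}{2}) / [(k+\frac{1}{2}) (k+1)] - rational in k, leading ratio -\frac{5}{8}; with t_0 = -\frac{11}{9}, classification follows.

Canonical form: C = -\frac{11}{9} times 2F1 with upper {-\frac{5}{6}, \frac{3}{2}}, lower {\frac{1}{2}}, x = -\frac{5}{8}. Verdict: none - at argument -\frac{5}{8} the multisets {-\frac{5}{6}, \frac{3}{2}} ; {\frac{1}{2}} match no listed identity.


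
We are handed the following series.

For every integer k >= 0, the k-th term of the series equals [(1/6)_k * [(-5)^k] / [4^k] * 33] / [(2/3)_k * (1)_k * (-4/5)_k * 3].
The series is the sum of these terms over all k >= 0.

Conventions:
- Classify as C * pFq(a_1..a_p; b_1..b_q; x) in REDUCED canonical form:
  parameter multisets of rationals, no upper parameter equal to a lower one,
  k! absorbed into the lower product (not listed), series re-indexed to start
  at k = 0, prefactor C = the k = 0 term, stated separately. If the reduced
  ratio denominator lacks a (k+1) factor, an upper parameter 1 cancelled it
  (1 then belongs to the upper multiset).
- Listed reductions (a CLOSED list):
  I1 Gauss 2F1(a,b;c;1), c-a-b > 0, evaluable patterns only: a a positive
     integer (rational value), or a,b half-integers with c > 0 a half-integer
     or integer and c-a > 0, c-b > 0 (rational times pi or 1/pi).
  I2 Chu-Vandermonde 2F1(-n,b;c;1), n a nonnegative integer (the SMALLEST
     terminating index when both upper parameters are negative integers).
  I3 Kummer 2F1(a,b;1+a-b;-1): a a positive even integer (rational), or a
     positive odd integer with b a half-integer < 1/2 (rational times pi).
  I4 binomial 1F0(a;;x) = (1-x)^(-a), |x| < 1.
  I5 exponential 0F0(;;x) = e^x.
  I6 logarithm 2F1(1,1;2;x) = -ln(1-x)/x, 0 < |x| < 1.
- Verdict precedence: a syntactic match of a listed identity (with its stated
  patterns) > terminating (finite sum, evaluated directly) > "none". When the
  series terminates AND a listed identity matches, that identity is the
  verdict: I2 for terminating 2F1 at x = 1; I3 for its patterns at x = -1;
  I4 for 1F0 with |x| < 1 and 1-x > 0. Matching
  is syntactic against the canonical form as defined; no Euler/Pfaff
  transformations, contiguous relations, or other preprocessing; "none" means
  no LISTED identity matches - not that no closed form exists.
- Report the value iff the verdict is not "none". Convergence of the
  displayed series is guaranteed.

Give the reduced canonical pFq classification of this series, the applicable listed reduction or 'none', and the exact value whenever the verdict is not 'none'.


Reduced: x = -5/4, 1F2, upper = {1/6}, lower = {-4/5, 2/3}, C = 11. Verdict: none (x = -5/4): each listed identity misses the multisets {1/6} ; {-4/5, 2/3}.

Key observation: x = (-5/4) and (1)_k (prefactor 11) is k! itself.
Term ratio: r(k) = (-5/4) * (k+1/6) / [(k-4/5) (k+2/3) (k+1)] - poly over poly, x = (-5/4) from leading terms; C = 11 at k = 0.


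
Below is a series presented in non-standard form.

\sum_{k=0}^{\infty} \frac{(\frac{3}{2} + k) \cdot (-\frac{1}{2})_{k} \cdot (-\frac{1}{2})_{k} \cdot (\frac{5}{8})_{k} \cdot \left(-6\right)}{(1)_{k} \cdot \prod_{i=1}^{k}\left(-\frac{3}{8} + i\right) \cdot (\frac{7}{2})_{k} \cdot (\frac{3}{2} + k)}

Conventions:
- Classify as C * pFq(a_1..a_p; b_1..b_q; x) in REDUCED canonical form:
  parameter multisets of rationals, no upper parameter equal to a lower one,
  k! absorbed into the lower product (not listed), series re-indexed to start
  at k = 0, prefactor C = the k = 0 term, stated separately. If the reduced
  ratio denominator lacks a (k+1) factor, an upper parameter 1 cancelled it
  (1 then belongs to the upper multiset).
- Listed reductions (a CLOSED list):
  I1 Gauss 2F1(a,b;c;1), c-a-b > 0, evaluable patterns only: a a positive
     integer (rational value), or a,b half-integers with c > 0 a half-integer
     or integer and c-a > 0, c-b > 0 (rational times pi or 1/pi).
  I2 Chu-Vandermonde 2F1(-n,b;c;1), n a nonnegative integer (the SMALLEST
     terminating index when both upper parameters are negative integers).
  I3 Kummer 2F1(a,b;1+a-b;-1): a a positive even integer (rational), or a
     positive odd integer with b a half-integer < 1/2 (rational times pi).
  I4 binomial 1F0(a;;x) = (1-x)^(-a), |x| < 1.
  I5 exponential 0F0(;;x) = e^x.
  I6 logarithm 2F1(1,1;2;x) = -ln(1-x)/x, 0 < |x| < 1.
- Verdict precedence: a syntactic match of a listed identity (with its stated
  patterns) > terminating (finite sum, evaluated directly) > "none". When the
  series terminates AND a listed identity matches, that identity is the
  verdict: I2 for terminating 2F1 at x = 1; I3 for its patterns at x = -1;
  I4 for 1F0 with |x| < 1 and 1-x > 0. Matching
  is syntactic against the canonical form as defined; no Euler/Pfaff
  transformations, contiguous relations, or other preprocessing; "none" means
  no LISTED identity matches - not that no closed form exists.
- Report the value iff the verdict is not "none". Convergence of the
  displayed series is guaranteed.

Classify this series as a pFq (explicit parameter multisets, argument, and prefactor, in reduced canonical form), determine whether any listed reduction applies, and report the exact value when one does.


At argument 1: a 2F1 with upper {-\frac{1}{2}, -\frac{1}{2}}, lower {\frac{7}{2}}, scaled by C = -6. Verdict: this is the half-integer Gauss pattern (I1) (x = 1; upper {-\frac{1}{2}, -\frac{1}{2}} half-integers, c = \frac{7}{2} in the evaluable pattern). Value: \left(-\frac{525}{256}\right) \cdot \pi.

Structural cue: t_0 being -6, the parameter 5/8 appears in both the upper and lower lists and cancels (alongside the other common factor).
Step ratio: r(k) = 1 * (k-\frac{1}{2}) (k-\frac{1}{2}) / [(k+\frac{7}{2}) (k+1)] - rational in k. x = 1; t_0 = -6; negate the roots.


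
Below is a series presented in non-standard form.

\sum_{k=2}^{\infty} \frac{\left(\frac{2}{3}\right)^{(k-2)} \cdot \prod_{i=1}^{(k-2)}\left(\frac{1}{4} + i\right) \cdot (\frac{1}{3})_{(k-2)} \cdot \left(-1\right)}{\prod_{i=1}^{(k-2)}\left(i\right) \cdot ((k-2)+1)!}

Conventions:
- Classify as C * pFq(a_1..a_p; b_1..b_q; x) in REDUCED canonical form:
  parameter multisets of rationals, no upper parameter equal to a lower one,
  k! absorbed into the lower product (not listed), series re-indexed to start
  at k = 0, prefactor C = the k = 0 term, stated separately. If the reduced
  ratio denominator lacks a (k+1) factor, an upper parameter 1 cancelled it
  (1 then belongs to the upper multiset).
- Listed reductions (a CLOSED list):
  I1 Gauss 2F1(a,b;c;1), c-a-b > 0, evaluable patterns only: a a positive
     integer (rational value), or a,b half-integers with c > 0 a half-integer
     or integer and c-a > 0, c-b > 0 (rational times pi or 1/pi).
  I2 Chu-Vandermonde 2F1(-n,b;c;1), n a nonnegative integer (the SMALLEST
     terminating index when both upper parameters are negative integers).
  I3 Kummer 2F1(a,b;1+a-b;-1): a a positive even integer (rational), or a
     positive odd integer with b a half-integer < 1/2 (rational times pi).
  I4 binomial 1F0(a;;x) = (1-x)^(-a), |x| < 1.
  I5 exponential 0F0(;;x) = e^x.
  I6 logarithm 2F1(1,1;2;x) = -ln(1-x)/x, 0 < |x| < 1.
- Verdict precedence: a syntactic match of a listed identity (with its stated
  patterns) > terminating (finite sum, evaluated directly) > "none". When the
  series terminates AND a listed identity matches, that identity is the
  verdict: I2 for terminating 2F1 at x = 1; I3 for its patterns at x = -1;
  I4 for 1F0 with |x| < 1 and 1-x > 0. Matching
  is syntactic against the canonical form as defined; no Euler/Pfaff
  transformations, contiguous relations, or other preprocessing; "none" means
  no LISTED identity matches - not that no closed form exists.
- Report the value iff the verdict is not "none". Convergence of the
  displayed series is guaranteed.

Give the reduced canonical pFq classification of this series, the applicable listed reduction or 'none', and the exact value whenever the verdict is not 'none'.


This is -1 * 2F1(\frac{1}{3}, \frac{5}{4}; 2; \frac{2}{3}) in reduced canonical form. Verdict: none. Every listed pattern misses the 2F1 form at \frac{2}{3}, upper {\frac{1}{3}, \frac{5}{4}}.

The tell: x = \frac{2}{3} and the denominator's factorial ratio (prefactor -1) is a lower Pochhammer.
Step ratio: r(k) = \frac{2}{3} * (k+\frac{1}{3}) (k+\frac{5}{4}) / [(k+2) (k+1)] - rational in k, leading ratio \frac{2}{3}; with t_0 = -1, classification follows.


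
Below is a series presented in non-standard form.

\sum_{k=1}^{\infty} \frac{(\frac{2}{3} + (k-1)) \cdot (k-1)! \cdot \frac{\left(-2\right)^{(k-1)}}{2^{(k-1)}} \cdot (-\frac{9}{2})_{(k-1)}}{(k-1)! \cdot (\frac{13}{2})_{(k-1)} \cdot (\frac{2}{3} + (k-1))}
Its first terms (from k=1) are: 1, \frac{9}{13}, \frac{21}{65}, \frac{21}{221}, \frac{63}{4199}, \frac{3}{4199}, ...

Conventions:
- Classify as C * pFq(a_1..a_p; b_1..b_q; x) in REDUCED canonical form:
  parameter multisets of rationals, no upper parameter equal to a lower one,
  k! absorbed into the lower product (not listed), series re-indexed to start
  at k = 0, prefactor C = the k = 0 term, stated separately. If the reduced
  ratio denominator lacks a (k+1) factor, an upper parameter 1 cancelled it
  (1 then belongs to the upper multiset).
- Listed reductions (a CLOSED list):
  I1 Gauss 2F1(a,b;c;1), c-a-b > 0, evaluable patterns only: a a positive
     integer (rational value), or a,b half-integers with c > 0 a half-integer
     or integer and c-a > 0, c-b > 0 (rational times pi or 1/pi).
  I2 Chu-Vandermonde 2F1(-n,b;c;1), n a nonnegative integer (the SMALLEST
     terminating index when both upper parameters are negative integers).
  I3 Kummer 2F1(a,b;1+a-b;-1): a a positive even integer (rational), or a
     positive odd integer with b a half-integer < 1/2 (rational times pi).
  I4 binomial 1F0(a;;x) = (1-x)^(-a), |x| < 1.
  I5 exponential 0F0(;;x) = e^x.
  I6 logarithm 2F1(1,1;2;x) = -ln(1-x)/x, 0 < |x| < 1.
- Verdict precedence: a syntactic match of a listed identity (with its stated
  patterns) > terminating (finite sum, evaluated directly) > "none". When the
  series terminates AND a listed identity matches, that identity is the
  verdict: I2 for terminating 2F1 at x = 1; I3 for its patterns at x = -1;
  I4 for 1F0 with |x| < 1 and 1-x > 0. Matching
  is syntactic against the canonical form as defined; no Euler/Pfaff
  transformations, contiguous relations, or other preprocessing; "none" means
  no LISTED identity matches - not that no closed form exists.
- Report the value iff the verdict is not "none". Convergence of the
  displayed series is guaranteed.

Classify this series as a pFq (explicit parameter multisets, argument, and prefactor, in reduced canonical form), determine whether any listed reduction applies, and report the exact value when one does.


Structural cue: with t_0 = 1, the two k-th powers (prefactor 1) combine into one argument.
Adjacent-term ratio: r(k) = -1 * (k-\frac{9}{2}) (k+1) / [(k+\frac{13}{2}) (k+1)] - rational in k. x = -1; t_0 = 1; negate the roots.

The series (x = -1) is 2F1: upper {-\frac{9}{2}, 1}, lower {\frac{13}{2}}, prefactor 1. Verdict (x = -1): the Kummer evaluation I3 applies (x = -1; c = \frac{13}{2} equals 1+a-b for upper {-\frac{9}{2}, 1}: listed pattern). Hence: \frac{693}{1024} \cdot \pi.


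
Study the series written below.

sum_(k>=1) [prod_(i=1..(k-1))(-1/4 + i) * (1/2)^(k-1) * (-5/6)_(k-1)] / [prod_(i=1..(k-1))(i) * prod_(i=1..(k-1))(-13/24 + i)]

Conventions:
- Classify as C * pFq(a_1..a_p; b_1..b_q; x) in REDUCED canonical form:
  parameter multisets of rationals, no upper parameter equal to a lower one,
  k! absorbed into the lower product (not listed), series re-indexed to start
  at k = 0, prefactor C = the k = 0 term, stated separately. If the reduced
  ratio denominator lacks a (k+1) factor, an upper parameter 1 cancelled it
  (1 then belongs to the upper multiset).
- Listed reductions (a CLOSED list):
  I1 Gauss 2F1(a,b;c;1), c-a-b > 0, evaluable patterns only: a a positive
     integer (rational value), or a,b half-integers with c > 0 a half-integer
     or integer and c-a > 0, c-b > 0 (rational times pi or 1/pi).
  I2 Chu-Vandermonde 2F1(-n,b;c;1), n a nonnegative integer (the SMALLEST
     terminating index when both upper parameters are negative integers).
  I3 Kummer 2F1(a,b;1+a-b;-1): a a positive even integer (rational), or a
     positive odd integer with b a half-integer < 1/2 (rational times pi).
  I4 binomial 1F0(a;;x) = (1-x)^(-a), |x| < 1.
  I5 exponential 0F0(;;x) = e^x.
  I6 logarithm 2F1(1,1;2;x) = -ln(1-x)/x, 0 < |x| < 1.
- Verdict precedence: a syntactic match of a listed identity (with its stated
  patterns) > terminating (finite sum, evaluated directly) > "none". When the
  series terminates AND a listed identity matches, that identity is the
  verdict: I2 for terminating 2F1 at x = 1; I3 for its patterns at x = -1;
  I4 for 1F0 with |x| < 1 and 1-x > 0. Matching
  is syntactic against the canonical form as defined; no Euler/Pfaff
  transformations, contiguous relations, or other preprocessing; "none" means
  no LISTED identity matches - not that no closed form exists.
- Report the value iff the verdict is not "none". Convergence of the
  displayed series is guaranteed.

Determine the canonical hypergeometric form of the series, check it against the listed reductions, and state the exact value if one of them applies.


The tell: x = (1/2) and the product of the first k integers (prefactor 1) is k!.
Ratio: r(k) = (1/2) * (k-5/6) (k+3/4) / [(k+11/24) (k+1)] ; factor over Q: parameters, x = (1/2), and C = 1.

This is 1 * 2F1(-5/6, 3/4; 11/24; 1/2) in reduced canonical form. Verdict: none here - no I1-I6 shape fits x = 1/2 with lower {11/24}.
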